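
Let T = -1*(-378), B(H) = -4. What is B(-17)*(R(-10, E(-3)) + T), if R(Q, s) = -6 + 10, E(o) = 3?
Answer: -1528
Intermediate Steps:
R(Q, s) = 4
T = 378
B(-17)*(R(-10, E(-3)) + T) = -4*(4 + 378) = -4*382 = -1528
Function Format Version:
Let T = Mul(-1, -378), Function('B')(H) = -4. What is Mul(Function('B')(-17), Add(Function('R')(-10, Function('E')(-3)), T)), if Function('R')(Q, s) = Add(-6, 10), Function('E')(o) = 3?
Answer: -1528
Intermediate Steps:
Function('R')(Q, s) = 4
T = 378
Mul(Function('B')(-17), Add(Function('R')(-10, Function('E')(-3)), T)) = Mul(-4, Add(4, 378)) = Mul(-4, 382) = -1528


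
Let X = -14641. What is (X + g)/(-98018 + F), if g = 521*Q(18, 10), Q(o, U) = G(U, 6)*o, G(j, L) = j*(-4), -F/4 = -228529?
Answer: -389761/816098 ≈ -0.47759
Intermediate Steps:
F = 914116 (F = -4*(-228529) = 914116)
G(j, L) = -4*j
Q(o, U) = -4*U*o (Q(o, U) = (-4*U)*o = -4*U*o)
g = -375120 (g = 521*(-4*10*18) = 521*(-720) = -375120)
(X + g)/(-98018 + F) = (-14641 - 375120)/(-98018 + 914116) = -389761/816098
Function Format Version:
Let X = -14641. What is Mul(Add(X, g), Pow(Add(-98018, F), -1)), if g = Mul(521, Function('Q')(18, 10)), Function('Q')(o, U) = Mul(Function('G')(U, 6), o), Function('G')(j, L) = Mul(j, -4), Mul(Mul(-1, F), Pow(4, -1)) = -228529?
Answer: Rational(-389761, 816098) ≈ -0.47759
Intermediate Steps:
F = 914116 (F = Mul(-4, -228529) = 914116)
Function('G')(j, L) = Mul(-4, j)
Function('Q')(o, U) = Mul(-4, U, o) (Function('Q')(o, U) = Mul(Mul(-4, U), o) = Mul(-4, U, o))
g = -375120 (g = Mul(521, Mul(-4, 10, 18)) = Mul(521, -720) = -375120)
Mul(Add(X, g), Pow(Add(-98018, F), -1)) = Mul(Add(-14641, -375120), Pow(Add(-98018, 914116), -1)) = Mul(-389761, Pow(816098, -1)) = Mul(-389761, Rational(1, 816098)) = Rational(-389761, 816098)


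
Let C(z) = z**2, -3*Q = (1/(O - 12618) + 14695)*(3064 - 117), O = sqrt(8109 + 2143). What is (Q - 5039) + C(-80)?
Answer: -3446925211229929/238805508 + 2947*sqrt(2563)/238805508 ≈ -1.4434e+7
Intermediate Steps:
O = 2*sqrt(2563) (O = sqrt(10252) = 2*sqrt(2563) ≈ 101.25)
Q = -43306165/3 - 2947/(3*(-12618 + 2*sqrt(2563))) (Q = -(1/(2*sqrt(2563) - 12618) + 14695)*(3064 - 117)/3 = -(1/(-12618 + 2*sqrt(2563)) + 14695)*2947/3 = -(14695 + 1/(-12618 + 2*sqrt(2563)))*2947/3 = -(43306165 + 2947/(-12618 + 2*sqrt(2563)))/3 = -43306165/3 - 2947/(3*(-12618 + 2*sqrt(2563))) ≈ -1.4435e+7)
(Q - 5039) + C(-80) = ((-3447250225526317/238805508 + 2947*sqrt(2563)/238805508) - 5039) + (-80)**2 = (-3448453566481129/238805508 + 2947*sqrt(2563)/238805508) + 6400 = -3446925211229929/238805508 + 2947*sqrt(2563)/238805508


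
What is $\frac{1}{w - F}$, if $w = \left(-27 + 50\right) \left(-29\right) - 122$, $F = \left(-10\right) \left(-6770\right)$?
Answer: $- \frac{1}{68489} \approx -1.4601 \cdot 10^{-5}$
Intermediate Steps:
$F = 67700$
$w = -789$ ($w = 23 \left(-29\right) - 122 = -667 - 122 = -789$)
$\frac{1}{w - F} = \frac{1}{-789 - 67700} = \frac{1}{-68489} = - \frac{1}{68489}$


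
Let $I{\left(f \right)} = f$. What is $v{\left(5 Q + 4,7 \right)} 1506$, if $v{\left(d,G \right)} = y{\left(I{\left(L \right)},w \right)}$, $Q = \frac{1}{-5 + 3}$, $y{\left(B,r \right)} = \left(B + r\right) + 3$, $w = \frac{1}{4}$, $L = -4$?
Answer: $- \frac{2259}{2} \approx -1129.5$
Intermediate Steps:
$w = \frac{1}{4} \approx 0.25$
$y{\left(B,r \right)} = 3 + B + r$
$Q = - \frac{1}{2}$ ($Q = \frac{1}{-2} = - \frac{1}{2} \approx -0.5$)
$v{\left(d,G \right)} = - \frac{3}{4}$ ($v{\left(d,G \right)} = 3 - 4 + \frac{1}{4} = - \frac{3}{4}$)
$v{\left(5 Q + 4,7 \right)} 1506 = \left(- \frac{3}{4}\right) 1506 = - \frac{2259}{2}$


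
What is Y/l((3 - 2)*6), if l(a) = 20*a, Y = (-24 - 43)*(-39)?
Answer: 871/40 ≈ 21.775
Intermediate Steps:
Y = 2613 (Y = -67*(-39) = 2613)
Y/l((3 - 2)*6) = 2613/((20*((3 - 2)*6))) = 2613/((20*(1*6))) = 2613/((20*6)) = 2613/120 = 2613*(1/120) = 871/40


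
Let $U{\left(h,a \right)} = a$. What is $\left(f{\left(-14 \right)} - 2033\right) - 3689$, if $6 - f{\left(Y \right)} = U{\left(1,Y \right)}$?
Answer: $-5702$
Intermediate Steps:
$f{\left(Y \right)} = 6 - Y$
$\left(f{\left(-14 \right)} - 2033\right) - 3689 = \left(\left(6 - -14\right) - 2033\right) - 3689 = \left(\left(6 + 14\right) - 2033\right) - 3689 = \left(20 - 2033\right) - 3689 = -2013 - 3689 = -5702$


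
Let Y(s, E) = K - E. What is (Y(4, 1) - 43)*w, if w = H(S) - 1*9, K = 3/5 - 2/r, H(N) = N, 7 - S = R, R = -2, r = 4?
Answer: 0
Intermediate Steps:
S = 9 (S = 7 - 1*(-2) = 7 + 2 = 9)
K = 1/10 (K = 3/5 - 2/4 = 3*(1/5) - 2*1/4 = 3/5 - 1/2 = 1/10 ≈ 0.10000)
w = 0 (w = 9 - 1*9 = 9 - 9 = 0)
Y(s, E) = 1/10 - E
(Y(4, 1) - 43)*w = ((1/10 - 1*1) - 43)*0 = ((1/10 - 1) - 43)*0 = (-9/10 - 43)*0 = -439/10*0 = 0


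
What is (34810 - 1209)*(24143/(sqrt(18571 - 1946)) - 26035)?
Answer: -874802035 + 115889849*sqrt(665)/475 ≈ -8.6851e+8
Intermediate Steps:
(34810 - 1209)*(24143/(sqrt(18571 - 1946)) - 26035) = 33601*(24143/(sqrt(16625)) - 26035) = 33601*(24143/((5*sqrt(665))) - 26035) = 33601*(24143*(sqrt(665)/3325) - 26035) = 33601*(3449*sqrt(665)/475 - 26035) = 33601*(-26035 + 3449*sqrt(665)/475) = -874802035 + 115889849*sqrt(665)/475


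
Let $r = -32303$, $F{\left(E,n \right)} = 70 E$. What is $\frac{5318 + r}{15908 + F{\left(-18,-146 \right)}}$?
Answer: $- \frac{26985}{14648} \approx -1.8422$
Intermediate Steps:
$\frac{5318 + r}{15908 + F{\left(-18,-146 \right)}} = \frac{5318 - 32303}{15908 + 70 \left(-18\right)} = - \frac{26985}{15908 - 1260} = - \frac{26985}{14648}$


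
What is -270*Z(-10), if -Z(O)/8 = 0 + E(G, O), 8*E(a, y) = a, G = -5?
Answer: -1350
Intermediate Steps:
E(a, y) = a/8
Z(O) = 5 (Z(O) = -8*(0 + (1/8)*(-5)) = -8*(0 - 5/8) = -8*(-5/8) = 5)
-270*Z(-10) = -270*5 = -1350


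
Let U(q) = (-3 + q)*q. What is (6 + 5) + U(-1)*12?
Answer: 59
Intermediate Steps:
U(q) = q*(-3 + q)
(6 + 5) + U(-1)*12 = (6 + 5) - (-3 - 1)*12 = 11 - 1*(-4)*12 = 11 + 4*12 = 11 + 48 = 59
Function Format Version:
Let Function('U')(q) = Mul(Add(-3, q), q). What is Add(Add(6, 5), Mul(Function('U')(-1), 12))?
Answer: 59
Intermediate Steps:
Function('U')(q) = Mul(q, Add(-3, q))
Add(Add(6, 5), Mul(Function('U')(-1), 12)) = Add(Add(6, 5), Mul(Mul(-1, Add(-3, -1)), 12)) = Add(11, Mul(Mul(-1, -4), 12)) = Add(11, Mul(4, 12)) = Add(11, 48) = 59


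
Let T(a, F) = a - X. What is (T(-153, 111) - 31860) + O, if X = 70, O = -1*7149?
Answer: -39232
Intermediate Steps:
O = -7149
T(a, F) = -70 + a (T(a, F) = a - 1*70 = a - 70 = -70 + a)
(T(-153, 111) - 31860) + O = ((-70 - 153) - 31860) - 7149 = (-223 - 31860) - 7149 = -32083 - 7149 = -39232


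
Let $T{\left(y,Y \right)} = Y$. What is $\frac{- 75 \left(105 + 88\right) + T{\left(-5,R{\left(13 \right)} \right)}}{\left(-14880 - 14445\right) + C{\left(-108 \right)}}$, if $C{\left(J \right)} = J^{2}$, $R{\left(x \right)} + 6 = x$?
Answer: $\frac{14468}{17661} \approx 0.81921$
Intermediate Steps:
$R{\left(x \right)} = -6 + x$
$\frac{- 75 \left(105 + 88\right) + T{\left(-5,R{\left(13 \right)} \right)}}{\left(-14880 - 14445\right) + C{\left(-108 \right)}} = \frac{- 75 \left(105 + 88\right) + \left(-6 + 13\right)}{\left(-14880 - 14445\right) + \left(-108\right)^{2}} = \frac{\left(-75\right) 193 + 7}{-29325 + 11664} = \frac{-14475 + 7}{-17661} = \left(-14468\right) \left(- \frac{1}{17661}\right) = \frac{14468}{17661}$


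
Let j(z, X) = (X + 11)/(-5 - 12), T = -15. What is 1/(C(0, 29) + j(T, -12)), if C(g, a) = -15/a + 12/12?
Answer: 493/267 ≈ 1.8464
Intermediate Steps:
j(z, X) = -11/17 - X/17 (j(z, X) = (11 + X)/(-17) = (11 + X)*(-1/17) = -11/17 - X/17)
C(g, a) = 1 - 15/a (C(g, a) = -15/a + 12*(1/12) = -15/a + 1 = 1 - 15/a)
1/(C(0, 29) + j(T, -12)) = 1/((-15 + 29)/29 + (-11/17 - 1/17*(-12))) = 1/((1/29)*14 + (-11/17 + 12/17)) = 1/(14/29 + 1/17) = 1/(267/493) = 493/267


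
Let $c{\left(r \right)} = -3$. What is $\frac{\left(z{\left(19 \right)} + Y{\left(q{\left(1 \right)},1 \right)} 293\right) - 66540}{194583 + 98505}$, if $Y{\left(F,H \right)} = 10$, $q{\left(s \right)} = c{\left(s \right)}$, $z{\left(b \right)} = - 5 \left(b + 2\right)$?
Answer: $- \frac{63715}{293088} \approx -0.21739$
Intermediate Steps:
$z{\left(b \right)} = -10 - 5 b$ ($z{\left(b \right)} = - 5 \left(2 + b\right) = -10 - 5 b$)
$q{\left(s \right)} = -3$
$\frac{\left(z{\left(19 \right)} + Y{\left(q{\left(1 \right)},1 \right)} 293\right) - 66540}{194583 + 98505} = \frac{\left(\left(-10 - 95\right) + 10 \cdot 293\right) - 66540}{194583 + 98505} = \frac{\left(\left(-10 - 95\right) + 2930\right) - 66540}{293088} = \left(\left(-105 + 2930\right) - 66540\right) \frac{1}{293088} = \left(2825 - 66540\right) \frac{1}{293088} = \left(-63715\right) \frac{1}{293088} = - \frac{63715}{293088}$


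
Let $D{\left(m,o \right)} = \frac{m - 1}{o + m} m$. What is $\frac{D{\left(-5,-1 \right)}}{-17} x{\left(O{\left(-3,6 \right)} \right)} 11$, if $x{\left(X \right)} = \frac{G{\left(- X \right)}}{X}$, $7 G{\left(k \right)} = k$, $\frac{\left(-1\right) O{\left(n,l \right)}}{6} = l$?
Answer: $- \frac{55}{119} \approx -0.46218$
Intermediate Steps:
$O{\left(n,l \right)} = - 6 l$
$G{\left(k \right)} = \frac{k}{7}$
$x{\left(X \right)} = - \frac{1}{7}$ ($x{\left(X \right)} = \frac{\frac{1}{7} \left(- X\right)}{X} = \frac{\left(- \frac{1}{7}\right) X}{X} = - \frac{1}{7}$)
$D{\left(m,o \right)} = \frac{m \left(-1 + m\right)}{m + o}$ ($D{\left(m,o \right)} = \frac{-1 + m}{m + o} m = \frac{m \left(-1 + m\right)}{m + o}$)
$\frac{D{\left(-5,-1 \right)}}{-17} x{\left(O{\left(-3,6 \right)} \right)} 11 = \frac{\left(-5\right) \frac{1}{-5 - 1} \left(-1 - 5\right)}{-17} \left(- \frac{1}{7}\right) 11 = \left(-5\right) \frac{1}{-6} \left(-6\right) \left(- \frac{1}{17}\right) \left(- \frac{1}{7}\right) 11 = \left(-5\right) \left(- \frac{1}{6}\right) \left(-6\right) \left(- \frac{1}{17}\right) \left(- \frac{1}{7}\right) 11 = \left(-5\right) \left(- \frac{1}{17}\right) \left(- \frac{1}{7}\right) 11 = \frac{5}{17} \left(- \frac{1}{7}\right) 11 = \left(- \frac{5}{119}\right) 11 = - \frac{55}{119}$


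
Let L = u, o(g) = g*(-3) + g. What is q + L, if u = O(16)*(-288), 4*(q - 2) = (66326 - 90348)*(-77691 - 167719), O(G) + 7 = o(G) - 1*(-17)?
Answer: 1473816093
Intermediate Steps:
o(g) = -2*g (o(g) = -3*g + g = -2*g)
O(G) = 10 - 2*G (O(G) = -7 + (-2*G - 1*(-17)) = -7 + (-2*G + 17) = -7 + (17 - 2*G) = 10 - 2*G)
q = 1473809757 (q = 2 + ((66326 - 90348)*(-77691 - 167719))/4 = 2 + (-24022*(-245410))/4 = 2 + (1/4)*5895239020 = 2 + 1473809755 = 1473809757)
u = 6336 (u = (10 - 2*16)*(-288) = (10 - 32)*(-288) = -22*(-288) = 6336)
L = 6336
q + L = 1473809757 + 6336 = 1473816093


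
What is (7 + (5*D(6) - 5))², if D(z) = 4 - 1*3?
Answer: 49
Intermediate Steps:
D(z) = 1 (D(z) = 4 - 3 = 1)
(7 + (5*D(6) - 5))² = (7 + (5*1 - 5))² = (7 + (5 - 5))² = (7 + 0)² = 7² = 49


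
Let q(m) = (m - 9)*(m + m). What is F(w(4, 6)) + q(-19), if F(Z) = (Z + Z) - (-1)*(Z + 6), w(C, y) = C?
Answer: 1082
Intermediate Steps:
F(Z) = 6 + 3*Z (F(Z) = 2*Z - (-1)*(6 + Z) = 2*Z - (-6 - Z) = 2*Z + (6 + Z) = 6 + 3*Z)
q(m) = 2*m*(-9 + m) (q(m) = (-9 + m)*(2*m) = 2*m*(-9 + m))
F(w(4, 6)) + q(-19) = (6 + 3*4) + 2*(-19)*(-9 - 19) = (6 + 12) + 2*(-19)*(-28) = 18 + 1064 = 1082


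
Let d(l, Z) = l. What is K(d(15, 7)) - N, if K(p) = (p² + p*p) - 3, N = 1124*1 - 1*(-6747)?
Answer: -7424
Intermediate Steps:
N = 7871 (N = 1124 + 6747 = 7871)
K(p) = -3 + 2*p² (K(p) = (p² + p²) - 3 = 2*p² - 3 = -3 + 2*p²)
K(d(15, 7)) - N = (-3 + 2*15²) - 1*7871 = (-3 + 2*225) - 7871 = (-3 + 450) - 7871 = 447 - 7871 = -7424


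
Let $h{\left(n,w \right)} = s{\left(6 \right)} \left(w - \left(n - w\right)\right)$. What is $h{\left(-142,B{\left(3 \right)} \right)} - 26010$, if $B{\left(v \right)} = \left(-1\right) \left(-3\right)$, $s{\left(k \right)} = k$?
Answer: $-25122$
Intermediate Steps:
$B{\left(v \right)} = 3$
$h{\left(n,w \right)} = - 6 n + 12 w$ ($h{\left(n,w \right)} = 6 \left(w - \left(n - w\right)\right) = 6 \left(- n + 2 w\right) = - 6 n + 12 w$)
$h{\left(-142,B{\left(3 \right)} \right)} - 26010 = \left(\left(-6\right) \left(-142\right) + 12 \cdot 3\right) - 26010 = \left(852 + 36\right) - 26010 = 888 - 26010 = -25122$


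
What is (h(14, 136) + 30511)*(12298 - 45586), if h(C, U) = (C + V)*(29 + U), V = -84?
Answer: -631173768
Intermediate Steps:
h(C, U) = (-84 + C)*(29 + U) (h(C, U) = (C - 84)*(29 + U) = (-84 + C)*(29 + U))
(h(14, 136) + 30511)*(12298 - 45586) = ((-2436 - 84*136 + 29*14 + 14*136) + 30511)*(12298 - 45586) = ((-2436 - 11424 + 406 + 1904) + 30511)*(-33288) = (-11550 + 30511)*(-33288) = 18961*(-33288) = -631173768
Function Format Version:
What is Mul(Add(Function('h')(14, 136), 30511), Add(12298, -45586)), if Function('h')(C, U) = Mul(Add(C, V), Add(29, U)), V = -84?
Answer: -631173768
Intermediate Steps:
Function('h')(C, U) = Mul(Add(-84, C), Add(29, U)) (Function('h')(C, U) = Mul(Add(C, -84), Add(29, U)) = Mul(Add(-84, C), Add(29, U)))
Mul(Add(Function('h')(14, 136), 30511), Add(12298, -45586)) = Mul(Add(Add(-2436, Mul(-84, 136), Mul(29, 14), Mul(14, 136)), 30511), Add(12298, -45586)) = Mul(Add(Add(-2436, -11424, 406, 1904), 30511), -33288) = Mul(Add(-11550, 30511), -33288) = Mul(18961, -33288) = -631173768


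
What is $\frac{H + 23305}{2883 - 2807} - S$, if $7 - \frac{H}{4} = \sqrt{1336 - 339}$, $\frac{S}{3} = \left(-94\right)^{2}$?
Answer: $- \frac{1991275}{76} - \frac{\sqrt{997}}{19} \approx -26203.0$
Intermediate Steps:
$S = 26508$ ($S = 3 \left(-94\right)^{2} = 3 \cdot 8836 = 26508$)
$H = 28 - 4 \sqrt{997}$ ($H = 28 - 4 \sqrt{1336 - 339} = 28 - 4 \sqrt{997} \approx -98.301$)
$\frac{H + 23305}{2883 - 2807} - S = \frac{\left(28 - 4 \sqrt{997}\right) + 23305}{2883 - 2807} - 26508 = \frac{23333 - 4 \sqrt{997}}{76} - 26508 = \left(23333 - 4 \sqrt{997}\right) \frac{1}{76} - 26508 = \left(\frac{23333}{76} - \frac{\sqrt{997}}{19}\right) - 26508 = - \frac{1991275}{76} - \frac{\sqrt{997}}{19}$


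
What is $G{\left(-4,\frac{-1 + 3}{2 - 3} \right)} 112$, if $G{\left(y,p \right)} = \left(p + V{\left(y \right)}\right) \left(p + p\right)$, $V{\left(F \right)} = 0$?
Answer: $896$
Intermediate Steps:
$G{\left(y,p \right)} = 2 p^{2}$ ($G{\left(y,p \right)} = \left(p + 0\right) \left(p + p\right) = p 2 p = 2 p^{2}$)
$G{\left(-4,\frac{-1 + 3}{2 - 3} \right)} 112 = 2 \left(\frac{-1 + 3}{2 - 3}\right)^{2} \cdot 112 = 2 \left(\frac{2}{-1}\right)^{2} \cdot 112 = 2 \left(2 \left(-1\right)\right)^{2} \cdot 112 = 2 \left(-2\right)^{2} \cdot 112 = 2 \cdot 4 \cdot 112 = 8 \cdot 112 = 896$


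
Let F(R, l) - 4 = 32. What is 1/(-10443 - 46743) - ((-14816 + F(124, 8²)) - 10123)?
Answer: 1424102957/57186 ≈ 24903.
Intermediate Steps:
F(R, l) = 36 (F(R, l) = 4 + 32 = 36)
1/(-10443 - 46743) - ((-14816 + F(124, 8²)) - 10123) = 1/(-10443 - 46743) - ((-14816 + 36) - 10123) = 1/(-57186) - (-14780 - 10123) = -1/57186 - 1*(-24903) = -1/57186 + 24903 = 1424102957/57186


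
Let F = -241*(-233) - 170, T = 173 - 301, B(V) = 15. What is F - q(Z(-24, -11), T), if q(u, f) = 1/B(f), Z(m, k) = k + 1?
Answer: 839744/15 ≈ 55983.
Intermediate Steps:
T = -128
Z(m, k) = 1 + k
F = 55983 (F = 56153 - 170 = 55983)
q(u, f) = 1/15
F - q(Z(-24, -11), T) = 55983 - 1*1/15 = 55983 - 1/15 = 839744/15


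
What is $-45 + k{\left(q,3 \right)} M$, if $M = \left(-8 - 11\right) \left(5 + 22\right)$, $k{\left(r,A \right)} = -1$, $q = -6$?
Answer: $468$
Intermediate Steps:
$M = -513$ ($M = \left(-19\right) 27 = -513$)
$-45 + k{\left(q,3 \right)} M = -45 - -513 = -45 + 513 = 468$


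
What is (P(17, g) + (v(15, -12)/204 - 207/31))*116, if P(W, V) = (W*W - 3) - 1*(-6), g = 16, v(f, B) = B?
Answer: 17438744/527 ≈ 33091.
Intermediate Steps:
P(W, V) = 3 + W**2 (P(W, V) = (W**2 - 3) + 6 = (-3 + W**2) + 6 = 3 + W**2)
(P(17, g) + (v(15, -12)/204 - 207/31))*116 = ((3 + 17**2) + (-12/204 - 207/31))*116 = ((3 + 289) + (-12*1/204 - 207*1/31))*116 = (292 + (-1/17 - 207/31))*116 = (292 - 3550/527)*116 = (150334/527)*116 = 17438744/527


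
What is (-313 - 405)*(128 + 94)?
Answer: -159396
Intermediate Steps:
(-313 - 405)*(128 + 94) = -718*222 = -159396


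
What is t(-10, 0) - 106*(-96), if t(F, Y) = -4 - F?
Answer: 10182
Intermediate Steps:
t(-10, 0) - 106*(-96) = (-4 - 1*(-10)) - 106*(-96) = (-4 + 10) + 10176 = 6 + 10176 = 10182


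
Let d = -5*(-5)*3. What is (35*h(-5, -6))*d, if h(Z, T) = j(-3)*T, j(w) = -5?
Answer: 78750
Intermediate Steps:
d = 75 (d = -(-25)*3 = -1*(-75) = 75)
h(Z, T) = -5*T
(35*h(-5, -6))*d = (35*(-5*(-6)))*75 = (35*30)*75 = 1050*75 = 78750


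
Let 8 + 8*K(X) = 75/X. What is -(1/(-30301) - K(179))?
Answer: -41117025/43391032 ≈ -0.94759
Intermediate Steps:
K(X) = -1 + 75/(8*X) (K(X) = -1 + (75/X)/8 = -1 + 75/(8*X))
-(1/(-30301) - K(179)) = -(1/(-30301) - (75/8 - 1*179)/179) = -(-1/30301 - (75/8 - 179)/179) = -(-1/30301 - (-1357)/(179*8)) = -(-1/30301 - 1*(-1357/1432)) = -(-1/30301 + 1357/1432) = -1*41117025/43391032 = -41117025/43391032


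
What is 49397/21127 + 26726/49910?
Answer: 9410076/3274685 ≈ 2.8736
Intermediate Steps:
49397/21127 + 26726/49910 = 49397*(1/21127) + 26726*(1/49910) = 49397/21127 + 83/155 = 9410076/3274685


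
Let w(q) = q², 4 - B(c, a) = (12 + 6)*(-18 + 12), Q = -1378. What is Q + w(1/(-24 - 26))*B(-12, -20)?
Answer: -861222/625 ≈ -1378.0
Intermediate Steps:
B(c, a) = 112 (B(c, a) = 4 - (12 + 6)*(-18 + 12) = 4 - 18*(-6) = 4 - 1*(-108) = 4 + 108 = 112)
Q + w(1/(-24 - 26))*B(-12, -20) = -1378 + (1/(-24 - 26))²*112 = -1378 + (1/(-50))²*112 = -1378 + (-1/50)²*112 = -1378 + (1/2500)*112 = -1378 + 28/625 = -861222/625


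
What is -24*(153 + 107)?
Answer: -6240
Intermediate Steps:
-24*(153 + 107) = -24*260 = -6240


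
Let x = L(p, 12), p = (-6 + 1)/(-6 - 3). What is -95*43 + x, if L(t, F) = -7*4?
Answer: -4113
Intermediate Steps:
p = 5/9 (p = -5/(-9) = -5*(-⅑) = 5/9 ≈ 0.55556)
L(t, F) = -28
x = -28
-95*43 + x = -95*43 - 28 = -4085 - 28 = -4113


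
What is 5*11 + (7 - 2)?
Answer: 60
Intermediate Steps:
5*11 + (7 - 2) = 55 + 5 = 60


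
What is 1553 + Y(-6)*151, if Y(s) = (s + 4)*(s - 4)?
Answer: 4573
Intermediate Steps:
Y(s) = (-4 + s)*(4 + s) (Y(s) = (4 + s)*(-4 + s) = (-4 + s)*(4 + s))
1553 + Y(-6)*151 = 1553 + (-16 + (-6)²)*151 = 1553 + (-16 + 36)*151 = 1553 + 20*151 = 1553 + 3020 = 4573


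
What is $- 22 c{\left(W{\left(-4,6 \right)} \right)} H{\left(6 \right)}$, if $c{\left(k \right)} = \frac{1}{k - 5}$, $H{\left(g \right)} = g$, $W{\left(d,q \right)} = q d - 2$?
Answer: $\frac{132}{31} \approx 4.2581$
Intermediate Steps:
$W{\left(d,q \right)} = -2 + d q$ ($W{\left(d,q \right)} = d q - 2 = -2 + d q$)
$c{\left(k \right)} = \frac{1}{-5 + k}$
$- 22 c{\left(W{\left(-4,6 \right)} \right)} H{\left(6 \right)} = - \frac{22}{-5 - 26} \cdot 6 = - \frac{22}{-31} \cdot 6 = \left(-22\right) \left(- \frac{1}{31}\right) 6 = \frac{22}{31} \cdot 6 = \frac{132}{31}$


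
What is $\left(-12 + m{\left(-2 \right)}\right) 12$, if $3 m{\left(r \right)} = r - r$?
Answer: $-144$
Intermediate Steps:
$m{\left(r \right)} = 0$ ($m{\left(r \right)} = \frac{r - r}{3} = \frac{1}{3} \cdot 0 = 0$)
$\left(-12 + m{\left(-2 \right)}\right) 12 = \left(-12 + 0\right) 12 = \left(-12\right) 12 = -144$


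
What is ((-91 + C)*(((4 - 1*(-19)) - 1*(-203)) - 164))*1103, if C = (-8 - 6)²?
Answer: 7180530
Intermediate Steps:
C = 196 (C = (-14)² = 196)
((-91 + C)*(((4 - 1*(-19)) - 1*(-203)) - 164))*1103 = ((-91 + 196)*(((4 - 1*(-19)) - 1*(-203)) - 164))*1103 = (105*(((4 + 19) + 203) - 164))*1103 = (105*((23 + 203) - 164))*1103 = (105*(226 - 164))*1103 = (105*62)*1103 = 6510*1103 = 7180530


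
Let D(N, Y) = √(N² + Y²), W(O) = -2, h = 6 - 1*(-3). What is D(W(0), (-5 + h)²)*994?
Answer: 1988*√65 ≈ 16028.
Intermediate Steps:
h = 9 (h = 6 + 3 = 9)
D(W(0), (-5 + h)²)*994 = √((-2)² + ((-5 + 9)²)²)*994 = √(4 + (4²)²)*994 = √(4 + 16²)*994 = √(4 + 256)*994 = √260*994 = (2*√65)*994 = 1988*√65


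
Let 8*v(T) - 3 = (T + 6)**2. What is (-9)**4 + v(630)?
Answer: 456987/8 ≈ 57123.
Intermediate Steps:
v(T) = 3/8 + (6 + T)**2/8 (v(T) = 3/8 + (T + 6)**2/8 = 3/8 + (6 + T)**2/8)
(-9)**4 + v(630) = (-9)**4 + (3/8 + (6 + 630)**2/8) = 6561 + (3/8 + (1/8)*636**2) = 6561 + (3/8 + (1/8)*404496) = 6561 + (3/8 + 50562) = 6561 + 404499/8 = 456987/8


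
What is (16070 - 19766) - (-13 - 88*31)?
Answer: -955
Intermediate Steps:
(16070 - 19766) - (-13 - 88*31) = -3696 - (-13 - 2728) = -3696 - 1*(-2741) = -3696 + 2741 = -955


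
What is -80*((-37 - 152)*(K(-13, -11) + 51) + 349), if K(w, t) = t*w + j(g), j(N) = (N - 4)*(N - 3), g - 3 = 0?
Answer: 2905360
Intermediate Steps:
g = 3 (g = 3 + 0 = 3)
j(N) = (-4 + N)*(-3 + N)
K(w, t) = t*w (K(w, t) = t*w + (12 + 3² - 7*3) = t*w + (12 + 9 - 21) = t*w + 0 = t*w)
-80*((-37 - 152)*(K(-13, -11) + 51) + 349) = -80*((-37 - 152)*(-11*(-13) + 51) + 349) = -80*(-189*(143 + 51) + 349) = -80*(-189*194 + 349) = -80*(-36666 + 349) = -80*(-36317) = 2905360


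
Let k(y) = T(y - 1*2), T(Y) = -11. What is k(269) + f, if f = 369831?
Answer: 369820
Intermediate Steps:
k(y) = -11
k(269) + f = -11 + 369831 = 369820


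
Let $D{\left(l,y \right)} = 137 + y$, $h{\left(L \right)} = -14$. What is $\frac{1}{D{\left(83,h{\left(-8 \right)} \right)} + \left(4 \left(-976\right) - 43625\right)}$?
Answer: $- \frac{1}{47406} \approx -2.1094 \cdot 10^{-5}$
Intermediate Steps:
$\frac{1}{D{\left(83,h{\left(-8 \right)} \right)} + \left(4 \left(-976\right) - 43625\right)} = \frac{1}{\left(137 - 14\right) + \left(4 \left(-976\right) - 43625\right)} = \frac{1}{123 - 47529} = \frac{1}{-47406} = - \frac{1}{47406}$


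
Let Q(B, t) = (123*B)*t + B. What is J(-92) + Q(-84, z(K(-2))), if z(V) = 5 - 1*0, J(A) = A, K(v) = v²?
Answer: -51836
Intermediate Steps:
z(V) = 5 (z(V) = 5 + 0 = 5)
Q(B, t) = B + 123*B*t (Q(B, t) = 123*B*t + B = B + 123*B*t)
J(-92) + Q(-84, z(K(-2))) = -92 - 84*(1 + 123*5) = -92 - 84*(1 + 615) = -92 - 84*616 = -92 - 51744 = -51836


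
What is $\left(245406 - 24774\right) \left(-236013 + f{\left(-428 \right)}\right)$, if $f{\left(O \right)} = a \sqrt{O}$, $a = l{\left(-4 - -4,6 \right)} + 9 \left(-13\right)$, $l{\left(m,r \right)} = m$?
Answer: $-52072020216 - 51627888 i \sqrt{107} \approx -5.2072 \cdot 10^{10} - 5.3404 \cdot 10^{8} i$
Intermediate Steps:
$a = -117$ ($a = \left(-4 - -4\right) + 9 \left(-13\right) = \left(-4 + 4\right) - 117 = 0 - 117 = -117$)
$f{\left(O \right)} = - 117 \sqrt{O}$
$\left(245406 - 24774\right) \left(-236013 + f{\left(-428 \right)}\right) = \left(245406 - 24774\right) \left(-236013 - 117 \sqrt{-428}\right) = 220632 \left(-236013 - 117 \cdot 2 i \sqrt{107}\right) = 220632 \left(-236013 - 234 i \sqrt{107}\right) = -52072020216 - 51627888 i \sqrt{107}$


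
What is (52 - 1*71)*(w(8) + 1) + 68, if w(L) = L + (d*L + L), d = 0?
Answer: -255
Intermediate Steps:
w(L) = 2*L (w(L) = L + (0*L + L) = L + (0 + L) = L + L = 2*L)
(52 - 1*71)*(w(8) + 1) + 68 = (52 - 1*71)*(2*8 + 1) + 68 = (52 - 71)*(16 + 1) + 68 = -19*17 + 68 = -323 + 68 = -255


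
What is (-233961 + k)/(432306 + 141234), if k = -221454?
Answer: -30361/38236 ≈ -0.79404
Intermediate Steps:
(-233961 + k)/(432306 + 141234) = (-233961 - 221454)/(432306 + 141234) = -455415/573540 = -455415*1/573540 = -30361/38236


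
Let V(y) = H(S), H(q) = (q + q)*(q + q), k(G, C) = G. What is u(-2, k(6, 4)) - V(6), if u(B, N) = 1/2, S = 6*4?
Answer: -4607/2 ≈ -2303.5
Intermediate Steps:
S = 24
H(q) = 4*q**2 (H(q) = (2*q)*(2*q) = 4*q**2)
V(y) = 2304 (V(y) = 4*24**2 = 4*576 = 2304)
u(B, N) = 1/2
u(-2, k(6, 4)) - V(6) = 1/2 - 1*2304 = 1/2 - 2304 = -4607/2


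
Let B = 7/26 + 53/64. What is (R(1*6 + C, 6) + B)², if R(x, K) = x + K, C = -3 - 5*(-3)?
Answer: 436016161/692224 ≈ 629.88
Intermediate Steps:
C = 12 (C = -3 - 1*(-15) = -3 + 15 = 12)
B = 913/832 (B = 7*(1/26) + 53*(1/64) = 7/26 + 53/64 = 913/832 ≈ 1.0974)
R(x, K) = K + x
(R(1*6 + C, 6) + B)² = ((6 + (1*6 + 12)) + 913/832)² = ((6 + (6 + 12)) + 913/832)² = ((6 + 18) + 913/832)² = (24 + 913/832)² = (20881/832)² = 436016161/692224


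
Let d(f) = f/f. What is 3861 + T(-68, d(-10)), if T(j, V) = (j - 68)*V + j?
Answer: 3657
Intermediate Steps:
d(f) = 1
T(j, V) = j + V*(-68 + j) (T(j, V) = (-68 + j)*V + j = V*(-68 + j) + j = j + V*(-68 + j))
3861 + T(-68, d(-10)) = 3861 + (-68 - 68*1 + 1*(-68)) = 3861 + (-68 - 68 - 68) = 3861 - 204 = 3657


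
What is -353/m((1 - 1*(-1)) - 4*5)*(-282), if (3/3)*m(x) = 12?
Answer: 16591/2 ≈ 8295.5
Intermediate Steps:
m(x) = 12
-353/m((1 - 1*(-1)) - 4*5)*(-282) = -353/12*(-282) = 16591/2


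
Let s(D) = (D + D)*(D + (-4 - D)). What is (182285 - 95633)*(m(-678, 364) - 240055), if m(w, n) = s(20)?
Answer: -20815110180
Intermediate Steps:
s(D) = -8*D (s(D) = (2*D)*(-4) = -8*D)
m(w, n) = -160 (m(w, n) = -8*20 = -160)
(182285 - 95633)*(m(-678, 364) - 240055) = (182285 - 95633)*(-160 - 240055) = 86652*(-240215) = -20815110180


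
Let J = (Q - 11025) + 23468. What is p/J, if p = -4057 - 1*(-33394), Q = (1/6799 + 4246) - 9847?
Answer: 9498203/2215179 ≈ 4.2878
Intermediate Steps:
Q = -38081198/6799 (Q = (1/6799 + 4246) - 9847 = 28868555/6799 - 9847 = -38081198/6799 ≈ -5601.0)
p = 29337 (p = -4057 + 33394 = 29337)
J = 46518759/6799 (J = (-38081198/6799 - 11025) + 23468 = -113040173/6799 + 23468 = 46518759/6799 ≈ 6842.0)
p/J = 29337/(46518759/6799) = 29337*(6799/46518759) = 9498203/2215179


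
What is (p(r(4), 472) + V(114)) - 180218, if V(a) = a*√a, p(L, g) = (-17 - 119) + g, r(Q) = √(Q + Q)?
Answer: -179882 + 114*√114 ≈ -1.7866e+5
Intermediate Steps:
r(Q) = √2*√Q (r(Q) = √(2*Q) = √2*√Q)
p(L, g) = -136 + g
V(a) = a^(3/2)
(p(r(4), 472) + V(114)) - 180218 = ((-136 + 472) + 114^(3/2)) - 180218 = (336 + 114*√114) - 180218 = -179882 + 114*√114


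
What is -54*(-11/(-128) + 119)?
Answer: -411561/64 ≈ -6430.6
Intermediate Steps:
-54*(-11/(-128) + 119) = -54*(-11*(-1/128) + 119) = -54*(11/128 + 119) = -54*15243/128 = -411561/64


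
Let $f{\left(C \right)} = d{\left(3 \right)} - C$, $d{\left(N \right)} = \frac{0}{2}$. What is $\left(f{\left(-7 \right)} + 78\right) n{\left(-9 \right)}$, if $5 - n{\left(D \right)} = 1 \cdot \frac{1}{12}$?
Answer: $\frac{5015}{12} \approx 417.92$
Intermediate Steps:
$d{\left(N \right)} = 0$ ($d{\left(N \right)} = 0 \cdot \frac{1}{2} = 0$)
$n{\left(D \right)} = \frac{59}{12}$ ($n{\left(D \right)} = 5 - 1 \cdot \frac{1}{12} = 5 - \frac{1}{12} = \frac{59}{12}$)
$f{\left(C \right)} = - C$ ($f{\left(C \right)} = 0 - C = - C$)
$\left(f{\left(-7 \right)} + 78\right) n{\left(-9 \right)} = \left(\left(-1\right) \left(-7\right) + 78\right) \frac{59}{12} = \left(7 + 78\right) \frac{59}{12} = 85 \cdot \frac{59}{12} = \frac{5015}{12}$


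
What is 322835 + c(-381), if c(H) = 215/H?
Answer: 122999920/381 ≈ 3.2283e+5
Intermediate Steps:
322835 + c(-381) = 322835 + 215/(-381) = 322835 + 215*(-1/381) = 322835 - 215/381 = 122999920/381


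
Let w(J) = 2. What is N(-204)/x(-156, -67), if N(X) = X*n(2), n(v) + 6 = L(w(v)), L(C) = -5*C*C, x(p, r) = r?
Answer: -5304/67 ≈ -79.164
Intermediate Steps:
L(C) = -5*C²
n(v) = -26 (n(v) = -6 - 5*2² = -6 - 5*4 = -6 - 20 = -26)
N(X) = -26*X (N(X) = X*(-26) = -26*X)
N(-204)/x(-156, -67) = -26*(-204)/(-67) = 5304*(-1/67) = -5304/67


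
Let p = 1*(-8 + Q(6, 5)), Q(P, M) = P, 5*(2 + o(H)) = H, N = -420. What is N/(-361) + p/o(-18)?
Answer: 7685/5054 ≈ 1.5206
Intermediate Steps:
o(H) = -2 + H/5
p = -2 (p = 1*(-8 + 6) = 1*(-2) = -2)
N/(-361) + p/o(-18) = -420/(-361) - 2/(-2 + (1/5)*(-18)) = -420*(-1/361) - 2/(-2 - 18/5) = 420/361 - 2/(-28/5) = 420/361 - 2*(-5/28) = 420/361 + 5/14 = 7685/5054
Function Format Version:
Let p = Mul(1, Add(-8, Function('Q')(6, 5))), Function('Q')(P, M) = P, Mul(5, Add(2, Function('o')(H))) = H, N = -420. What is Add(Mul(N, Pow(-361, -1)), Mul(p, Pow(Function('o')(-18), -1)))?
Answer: Rational(7685, 5054) ≈ 1.5206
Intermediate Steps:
Function('o')(H) = Add(-2, Mul(Rational(1, 5), H))
p = -2 (p = Mul(1, Add(-8, 6)) = Mul(1, -2) = -2)
Add(Mul(N, Pow(-361, -1)), Mul(p, Pow(Function('o')(-18), -1))) = Add(Mul(-420, Pow(-361, -1)), Mul(-2, Pow(Add(-2, Mul(Rational(1, 5), -18)), -1))) = Add(Mul(-420, Rational(-1, 361)), Mul(-2, Pow(Add(-2, Rational(-18, 5)), -1))) = Add(Rational(420, 361), Mul(-2, Pow(Rational(-28, 5), -1))) = Add(Rational(420, 361), Mul(-2, Rational(-5, 28))) = Add(Rational(420, 361), Rational(5, 14)) = Rational(7685, 5054)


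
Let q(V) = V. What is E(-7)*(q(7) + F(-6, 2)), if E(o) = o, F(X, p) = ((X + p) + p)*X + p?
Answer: -147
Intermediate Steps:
F(X, p) = p + X*(X + 2*p) (F(X, p) = (X + 2*p)*X + p = X*(X + 2*p) + p = p + X*(X + 2*p))
E(-7)*(q(7) + F(-6, 2)) = -7*(7 + (2 + (-6)² + 2*(-6)*2)) = -7*(7 + (2 + 36 - 24)) = -7*(7 + 14) = -7*21 = -147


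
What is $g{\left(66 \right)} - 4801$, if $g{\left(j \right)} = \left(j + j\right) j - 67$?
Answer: $3844$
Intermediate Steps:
$g{\left(j \right)} = -67 + 2 j^{2}$ ($g{\left(j \right)} = 2 j j - 67 = 2 j^{2} - 67 = -67 + 2 j^{2}$)
$g{\left(66 \right)} - 4801 = \left(-67 + 2 \cdot 66^{2}\right) - 4801 = \left(-67 + 2 \cdot 4356\right) - 4801 = \left(-67 + 8712\right) - 4801 = 8645 - 4801 = 3844$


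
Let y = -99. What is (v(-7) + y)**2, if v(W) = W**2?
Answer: 2500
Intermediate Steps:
(v(-7) + y)**2 = ((-7)**2 - 99)**2 = (49 - 99)**2 = (-50)**2 = 2500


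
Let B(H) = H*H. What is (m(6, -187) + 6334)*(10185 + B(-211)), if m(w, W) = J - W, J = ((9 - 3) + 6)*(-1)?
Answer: 356081354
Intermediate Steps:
B(H) = H²
J = -12 (J = (6 + 6)*(-1) = 12*(-1) = -12)
m(w, W) = -12 - W
(m(6, -187) + 6334)*(10185 + B(-211)) = ((-12 - 1*(-187)) + 6334)*(10185 + (-211)²) = ((-12 + 187) + 6334)*(10185 + 44521) = (175 + 6334)*54706 = 6509*54706 = 356081354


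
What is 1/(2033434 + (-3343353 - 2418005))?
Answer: -1/3727924 ≈ -2.6825e-7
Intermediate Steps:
1/(2033434 + (-3343353 - 2418005)) = 1/(2033434 - 5761358) = 1/(-3727924) = -1/3727924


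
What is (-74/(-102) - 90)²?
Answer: 20729809/2601 ≈ 7969.9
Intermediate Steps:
(-74/(-102) - 90)² = (-74*(-1/102) - 90)² = (37/51 - 90)² = (-4553/51)² = 20729809/2601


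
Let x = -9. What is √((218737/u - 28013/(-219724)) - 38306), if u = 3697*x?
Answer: I*√56882188613464659789757/1218479442 ≈ 195.74*I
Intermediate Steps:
u = -33273 (u = 3697*(-9) = -33273)
√((218737/u - 28013/(-219724)) - 38306) = √((218737/(-33273) - 28013/(-219724)) - 38306) = √((218737*(-1/33273) - 28013*(-1/219724)) - 38306) = √((-218737/33273 + 28013/219724) - 38306) = √(-47129692039/7310876652 - 38306) = √(-280097570723551/7310876652) = I*√56882188613464659789757/1218479442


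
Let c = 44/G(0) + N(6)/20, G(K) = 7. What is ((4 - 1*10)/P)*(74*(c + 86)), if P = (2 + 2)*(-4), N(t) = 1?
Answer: 1434897/560 ≈ 2562.3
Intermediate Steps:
P = -16 (P = 4*(-4) = -16)
c = 887/140 (c = 44/7 + 1/20 = 887/140 ≈ 6.3357)
((4 - 1*10)/P)*(74*(c + 86)) = ((4 - 1*10)/(-16))*(74*(887/140 + 86)) = ((4 - 10)*(-1/16))*(74*(12927/140)) = -6*(-1/16)*(478299/70) = (3/8)*(478299/70) = 1434897/560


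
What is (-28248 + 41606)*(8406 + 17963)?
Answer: 352237102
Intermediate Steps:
(-28248 + 41606)*(8406 + 17963) = 13358*26369 = 352237102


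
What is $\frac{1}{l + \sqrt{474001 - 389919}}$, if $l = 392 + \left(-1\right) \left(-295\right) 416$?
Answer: $\frac{61556}{7578240231} - \frac{\sqrt{84082}}{15156480462} \approx 8.1036 \cdot 10^{-6}$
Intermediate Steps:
$l = 123112$ ($l = 392 + 295 \cdot 416 = 392 + 122720 = 123112$)
$\frac{1}{l + \sqrt{474001 - 389919}} = \frac{1}{123112 + \sqrt{474001 - 389919}} = \frac{1}{123112 + \sqrt{84082}}$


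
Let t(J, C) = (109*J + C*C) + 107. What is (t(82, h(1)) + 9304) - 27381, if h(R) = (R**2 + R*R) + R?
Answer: -9023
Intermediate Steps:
h(R) = R + 2*R**2 (h(R) = (R**2 + R**2) + R = 2*R**2 + R = R + 2*R**2)
t(J, C) = 107 + C**2 + 109*J (t(J, C) = (109*J + C**2) + 107 = (C**2 + 109*J) + 107 = 107 + C**2 + 109*J)
(t(82, h(1)) + 9304) - 27381 = ((107 + (1*(1 + 2*1))**2 + 109*82) + 9304) - 27381 = ((107 + (1*(1 + 2))**2 + 8938) + 9304) - 27381 = ((107 + (1*3)**2 + 8938) + 9304) - 27381 = ((107 + 3**2 + 8938) + 9304) - 27381 = ((107 + 9 + 8938) + 9304) - 27381 = (9054 + 9304) - 27381 = 18358 - 27381 = -9023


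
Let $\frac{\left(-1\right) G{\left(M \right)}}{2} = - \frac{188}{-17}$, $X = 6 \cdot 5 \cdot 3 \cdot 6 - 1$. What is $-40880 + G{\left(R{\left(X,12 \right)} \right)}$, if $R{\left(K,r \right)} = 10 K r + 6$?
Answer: $- \frac{695336}{17} \approx -40902.0$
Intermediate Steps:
$X = 539$ ($X = 6 \cdot 15 \cdot 6 - 1 = 6 \cdot 90 - 1 = 540 - 1 = 539$)
$R{\left(K,r \right)} = 6 + 10 K r$ ($R{\left(K,r \right)} = 10 K r + 6 = 6 + 10 K r$)
$G{\left(M \right)} = - \frac{376}{17}$ ($G{\left(M \right)} = - 2 \left(- \frac{188}{-17}\right) = - 2 \left(\left(-188\right) \left(- \frac{1}{17}\right)\right) = \left(-2\right) \frac{188}{17} = - \frac{376}{17}$)
$-40880 + G{\left(R{\left(X,12 \right)} \right)} = -40880 - \frac{376}{17} = - \frac{695336}{17}$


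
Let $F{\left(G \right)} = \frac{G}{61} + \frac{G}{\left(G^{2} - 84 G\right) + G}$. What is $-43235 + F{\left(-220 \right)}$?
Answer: $- \frac{799179226}{18483} \approx -43239.0$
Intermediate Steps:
$F{\left(G \right)} = \frac{G}{61} + \frac{G}{G^{2} - 83 G}$ ($F{\left(G \right)} = G \frac{1}{61} + \frac{G}{G^{2} - 83 G} = \frac{G}{61} + \frac{G}{G^{2} - 83 G}$)
$-43235 + F{\left(-220 \right)} = -43235 + \frac{61 + \left(-220\right)^{2} - -18260}{61 \left(-83 - 220\right)} = -43235 + \frac{61 + 48400 + 18260}{61 \left(-303\right)} = -43235 + \frac{1}{61} \left(- \frac{1}{303}\right) 66721 = -43235 - \frac{66721}{18483} = - \frac{799179226}{18483}$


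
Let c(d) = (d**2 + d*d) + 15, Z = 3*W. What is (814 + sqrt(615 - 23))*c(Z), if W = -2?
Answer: 70818 + 348*sqrt(37) ≈ 72935.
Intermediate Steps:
Z = -6 (Z = 3*(-2) = -6)
c(d) = 15 + 2*d**2 (c(d) = (d**2 + d**2) + 15 = 2*d**2 + 15 = 15 + 2*d**2)
(814 + sqrt(615 - 23))*c(Z) = (814 + sqrt(615 - 23))*(15 + 2*(-6)**2) = (814 + sqrt(592))*(15 + 2*36) = (814 + 4*sqrt(37))*(15 + 72) = (814 + 4*sqrt(37))*87 = 70818 + 348*sqrt(37)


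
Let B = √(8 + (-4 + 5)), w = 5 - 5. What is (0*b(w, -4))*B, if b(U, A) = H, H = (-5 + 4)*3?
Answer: 0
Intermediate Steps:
w = 0
H = -3 (H = -1*3 = -3)
B = 3 (B = √(8 + 1) = √9 = 3)
b(U, A) = -3
(0*b(w, -4))*B = (0*(-3))*3 = 0*3 = 0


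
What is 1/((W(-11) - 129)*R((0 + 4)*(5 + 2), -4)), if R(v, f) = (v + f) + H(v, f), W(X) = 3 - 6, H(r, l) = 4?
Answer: -1/3696 ≈ -0.00027056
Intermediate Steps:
W(X) = -3
R(v, f) = 4 + f + v (R(v, f) = (v + f) + 4 = (f + v) + 4 = 4 + f + v)
1/((W(-11) - 129)*R((0 + 4)*(5 + 2), -4)) = 1/((-3 - 129)*(4 - 4 + (0 + 4)*(5 + 2))) = 1/(-132*(4 - 4 + 4*7)) = 1/(-132*(4 - 4 + 28)) = 1/(-132*28) = 1/(-3696) = -1/3696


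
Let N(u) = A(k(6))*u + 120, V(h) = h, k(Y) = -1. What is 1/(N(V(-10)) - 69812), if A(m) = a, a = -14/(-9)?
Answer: -9/627368 ≈ -1.4346e-5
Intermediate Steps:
a = 14/9 (a = -14*(-⅑) = 14/9 ≈ 1.5556)
A(m) = 14/9
N(u) = 120 + 14*u/9 (N(u) = 14*u/9 + 120 = 120 + 14*u/9)
1/(N(V(-10)) - 69812) = 1/((120 + (14/9)*(-10)) - 69812) = 1/((120 - 140/9) - 69812) = 1/(940/9 - 69812) = 1/(-627368/9) = -9/627368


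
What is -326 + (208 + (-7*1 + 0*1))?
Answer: -125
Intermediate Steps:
-326 + (208 + (-7*1 + 0*1)) = -326 + (208 + (-7 + 0)) = -326 + (208 - 7) = -326 + 201 = -125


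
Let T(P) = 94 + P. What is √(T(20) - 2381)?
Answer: I*√2267 ≈ 47.613*I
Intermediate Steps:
√(T(20) - 2381) = √((94 + 20) - 2381) = √(114 - 2381) = √(-2267) = I*√2267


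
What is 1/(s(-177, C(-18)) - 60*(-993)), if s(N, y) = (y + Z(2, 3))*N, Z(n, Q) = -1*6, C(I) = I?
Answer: 1/63828 ≈ 1.5667e-5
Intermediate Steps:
Z(n, Q) = -6
s(N, y) = N*(-6 + y) (s(N, y) = (y - 6)*N = (-6 + y)*N = N*(-6 + y))
1/(s(-177, C(-18)) - 60*(-993)) = 1/(-177*(-6 - 18) - 60*(-993)) = 1/(-177*(-24) + 59580) = 1/(4248 + 59580) = 1/63828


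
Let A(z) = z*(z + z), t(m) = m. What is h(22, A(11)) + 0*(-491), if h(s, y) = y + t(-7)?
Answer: 235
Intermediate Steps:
A(z) = 2*z**2 (A(z) = z*(2*z) = 2*z**2)
h(s, y) = -7 + y (h(s, y) = y - 7 = -7 + y)
h(22, A(11)) + 0*(-491) = (-7 + 2*11**2) + 0*(-491) = (-7 + 2*121) + 0 = (-7 + 242) + 0 = 235 + 0 = 235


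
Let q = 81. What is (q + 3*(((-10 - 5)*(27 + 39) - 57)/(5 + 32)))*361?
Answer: -51984/37 ≈ -1405.0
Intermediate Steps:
(q + 3*(((-10 - 5)*(27 + 39) - 57)/(5 + 32)))*361 = (81 + 3*(((-10 - 5)*(27 + 39) - 57)/(5 + 32)))*361 = (81 + 3*((-15*66 - 57)/37))*361 = (81 + 3*((-990 - 57)*(1/37)))*361 = (81 + 3*(-1047*1/37))*361 = (81 + 3*(-1047/37))*361 = (81 - 3141/37)*361 = -144/37*361 = -51984/37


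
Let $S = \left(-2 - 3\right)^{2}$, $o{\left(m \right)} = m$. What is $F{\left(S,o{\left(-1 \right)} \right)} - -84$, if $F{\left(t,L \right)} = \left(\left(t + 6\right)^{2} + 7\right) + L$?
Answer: $1051$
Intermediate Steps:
$S = 25$ ($S = \left(-5\right)^{2} = 25$)
$F{\left(t,L \right)} = 7 + L + \left(6 + t\right)^{2}$ ($F{\left(t,L \right)} = \left(\left(6 + t\right)^{2} + 7\right) + L = \left(7 + \left(6 + t\right)^{2}\right) + L = 7 + L + \left(6 + t\right)^{2}$)
$F{\left(S,o{\left(-1 \right)} \right)} - -84 = \left(7 - 1 + \left(6 + 25\right)^{2}\right) - -84 = \left(7 - 1 + 31^{2}\right) + 84 = \left(7 - 1 + 961\right) + 84 = 967 + 84 = 1051$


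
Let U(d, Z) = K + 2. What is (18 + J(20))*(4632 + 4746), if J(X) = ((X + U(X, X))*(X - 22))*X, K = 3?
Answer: -9209196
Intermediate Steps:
U(d, Z) = 5 (U(d, Z) = 3 + 2 = 5)
J(X) = X*(-22 + X)*(5 + X) (J(X) = ((X + 5)*(X - 22))*X = ((5 + X)*(-22 + X))*X = ((-22 + X)*(5 + X))*X = X*(-22 + X)*(5 + X))
(18 + J(20))*(4632 + 4746) = (18 + 20*(-110 + 20**2 - 17*20))*(4632 + 4746) = (18 + 20*(-110 + 400 - 340))*9378 = (18 + 20*(-50))*9378 = (18 - 1000)*9378 = -982*9378 = -9209196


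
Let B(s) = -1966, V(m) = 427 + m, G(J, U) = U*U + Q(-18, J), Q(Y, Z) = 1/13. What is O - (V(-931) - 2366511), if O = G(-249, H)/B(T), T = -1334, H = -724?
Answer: 60489355081/25558 ≈ 2.3667e+6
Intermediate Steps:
Q(Y, Z) = 1/13
G(J, U) = 1/13 + U² (G(J, U) = U*U + 1/13 = U² + 1/13 = 1/13 + U²)
O = -6814289/25558 (O = (1/13 + (-724)²)/(-1966) = (1/13 + 524176)*(-1/1966) = (6814289/13)*(-1/1966) = -6814289/25558 ≈ -266.62)
O - (V(-931) - 2366511) = -6814289/25558 - ((427 - 931) - 2366511) = -6814289/25558 - (-504 - 2366511) = -6814289/25558 - 1*(-2367015) = -6814289/25558 + 2367015 = 60489355081/25558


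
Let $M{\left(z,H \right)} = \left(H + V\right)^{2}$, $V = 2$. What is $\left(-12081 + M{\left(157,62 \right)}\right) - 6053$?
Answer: $-14038$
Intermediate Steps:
$M{\left(z,H \right)} = \left(2 + H\right)^{2}$ ($M{\left(z,H \right)} = \left(H + 2\right)^{2} = \left(2 + H\right)^{2}$)
$\left(-12081 + M{\left(157,62 \right)}\right) - 6053 = \left(-12081 + \left(2 + 62\right)^{2}\right) - 6053 = \left(-12081 + 64^{2}\right) - 6053 = \left(-12081 + 4096\right) - 6053 = -7985 - 6053 = -14038$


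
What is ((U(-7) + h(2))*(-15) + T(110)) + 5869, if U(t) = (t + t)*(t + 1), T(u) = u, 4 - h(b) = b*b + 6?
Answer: 4809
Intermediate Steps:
h(b) = -2 - b² (h(b) = 4 - (b*b + 6) = 4 - (b² + 6) = 4 - (6 + b²) = 4 + (-6 - b²) = -2 - b²)
U(t) = 2*t*(1 + t) (U(t) = (2*t)*(1 + t) = 2*t*(1 + t))
((U(-7) + h(2))*(-15) + T(110)) + 5869 = ((2*(-7)*(1 - 7) + (-2 - 1*2²))*(-15) + 110) + 5869 = ((2*(-7)*(-6) + (-2 - 1*4))*(-15) + 110) + 5869 = ((84 + (-2 - 4))*(-15) + 110) + 5869 = ((84 - 6)*(-15) + 110) + 5869 = (78*(-15) + 110) + 5869 = (-1170 + 110) + 5869 = -1060 + 5869 = 4809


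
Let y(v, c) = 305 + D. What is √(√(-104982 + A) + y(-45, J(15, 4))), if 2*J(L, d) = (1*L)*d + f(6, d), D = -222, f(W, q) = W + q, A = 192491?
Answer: √(83 + √87509) ≈ 19.463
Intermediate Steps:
J(L, d) = 3 + d/2 + L*d/2 (J(L, d) = ((1*L)*d + (6 + d))/2 = (L*d + (6 + d))/2 = (6 + d + L*d)/2 = 3 + d/2 + L*d/2)
y(v, c) = 83 (y(v, c) = 305 - 222 = 83)
√(√(-104982 + A) + y(-45, J(15, 4))) = √(√(-104982 + 192491) + 83) = √(√87509 + 83) = √(83 + √87509)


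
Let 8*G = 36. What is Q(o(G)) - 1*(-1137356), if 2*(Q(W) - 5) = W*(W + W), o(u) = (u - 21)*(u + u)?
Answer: 4637653/4 ≈ 1.1594e+6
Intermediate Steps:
G = 9/2 (G = (⅛)*36 = 9/2 ≈ 4.5000)
o(u) = 2*u*(-21 + u) (o(u) = (-21 + u)*(2*u) = 2*u*(-21 + u))
Q(W) = 5 + W² (Q(W) = 5 + (W*(W + W))/2 = 5 + (W*(2*W))/2 = 5 + (2*W²)/2 = 5 + W²)
Q(o(G)) - 1*(-1137356) = (5 + (2*(9/2)*(-21 + 9/2))²) - 1*(-1137356) = (5 + (2*(9/2)*(-33/2))²) + 1137356 = (5 + (-297/2)²) + 1137356 = (5 + 88209/4) + 1137356 = 88229/4 + 1137356 = 4637653/4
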